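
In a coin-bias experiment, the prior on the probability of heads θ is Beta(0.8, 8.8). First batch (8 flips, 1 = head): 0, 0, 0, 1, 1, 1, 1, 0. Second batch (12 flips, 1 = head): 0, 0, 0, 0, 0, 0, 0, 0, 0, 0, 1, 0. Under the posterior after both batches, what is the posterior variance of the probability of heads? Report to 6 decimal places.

0.005149

The Beta prior is conjugate to a Binomial/Bernoulli likelihood; the update adds successes to α and failures to β.
After batch 1: Beta(0.8+4, 8.8+4) = Beta(4.8, 12.8).
After batch 2: Beta(4.8+1, 12.8+11) = Beta(5.8, 23.8).
Var = αβ/((α+β)²(α+β+1)) = 5.8·23.8/(29.6²·30.6) = 0.005149.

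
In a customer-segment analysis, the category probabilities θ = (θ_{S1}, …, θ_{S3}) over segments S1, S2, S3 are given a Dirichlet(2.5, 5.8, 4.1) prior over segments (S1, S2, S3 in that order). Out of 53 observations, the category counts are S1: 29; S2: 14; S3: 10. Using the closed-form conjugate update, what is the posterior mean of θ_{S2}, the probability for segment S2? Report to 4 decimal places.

0.3028

The Dirichlet prior is conjugate to the Multinomial likelihood: each posterior αⱼ = prior αⱼ + observed count nⱼ.
Posterior concentration: (31.5, 19.8, 14.1), total = 65.4.
E[θ_{S2}|data] = α_{S2}/Σα = 19.8/65.4 = 0.3028.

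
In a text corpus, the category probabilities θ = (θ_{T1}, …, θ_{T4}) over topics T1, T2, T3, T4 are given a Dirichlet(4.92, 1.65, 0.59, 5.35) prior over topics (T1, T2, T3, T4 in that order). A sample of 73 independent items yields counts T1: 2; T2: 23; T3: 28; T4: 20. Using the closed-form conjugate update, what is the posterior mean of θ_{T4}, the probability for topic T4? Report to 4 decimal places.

The Dirichlet prior is conjugate to the Multinomial likelihood: each posterior αⱼ = prior αⱼ + observed count nⱼ.
Posterior concentration: (6.92, 24.65, 28.59, 25.35), total = 85.51.
E[θ_{T4}|data] = α_{T4}/Σα = 25.35/85.51 = 0.2965.

0.2965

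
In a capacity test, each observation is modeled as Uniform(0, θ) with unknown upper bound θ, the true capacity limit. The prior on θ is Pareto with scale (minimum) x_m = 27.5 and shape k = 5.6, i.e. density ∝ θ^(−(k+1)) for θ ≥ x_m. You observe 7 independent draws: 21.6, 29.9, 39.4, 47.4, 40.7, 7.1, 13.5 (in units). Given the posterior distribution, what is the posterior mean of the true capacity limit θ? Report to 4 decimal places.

51.4862

A Pareto(scale x_m, shape k) prior on the upper bound θ of Uniform(0, θ) is conjugate: posterior is Pareto(max(x_m, max xᵢ), k + n).
Sample maximum = 47.4; prior scale x_m = 27.5 → posterior scale = max = 47.4.
Posterior shape = 5.6 + 7 = 12.6.
E[θ|data] = k·x_m/(k−1) = 12.6·47.4/11.6 = 51.4862.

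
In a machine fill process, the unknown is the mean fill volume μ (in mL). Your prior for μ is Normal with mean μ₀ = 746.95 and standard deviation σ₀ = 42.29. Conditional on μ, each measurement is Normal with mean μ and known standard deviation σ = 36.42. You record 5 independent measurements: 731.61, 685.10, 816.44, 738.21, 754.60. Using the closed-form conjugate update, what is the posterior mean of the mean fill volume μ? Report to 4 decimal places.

For Normal data with known variance σ², a Normal(μ₀, σ₀²) prior on μ is conjugate. Posterior precision = 1/σ₀² + n/σ²; posterior mean is the precision-weighted average of μ₀ and x̄.
Σxᵢ = 731.61 + 685.10 + 816.44 + 738.21 + 754.60 = 3725.96, so n·x̄ = 3725.96.
σ₀² = 42.29² = 1788.4441, σ² = 36.42² = 1326.4164; σ² + n·σ₀² = 1326.4164 + 5·1788.4441 = 10268.6369.
Posterior mean = (μ₀/σ₀² + n·x̄/σ²)/(1/σ₀² + n/σ²) = (σ²·μ₀ + σ₀²·n·x̄)/(σ² + n·σ₀²) = (1326.4164·746.95 + 1788.4441·3725.96)/10268.6369 = 7654437.908816/10268.6369 = 745.4191.

745.4191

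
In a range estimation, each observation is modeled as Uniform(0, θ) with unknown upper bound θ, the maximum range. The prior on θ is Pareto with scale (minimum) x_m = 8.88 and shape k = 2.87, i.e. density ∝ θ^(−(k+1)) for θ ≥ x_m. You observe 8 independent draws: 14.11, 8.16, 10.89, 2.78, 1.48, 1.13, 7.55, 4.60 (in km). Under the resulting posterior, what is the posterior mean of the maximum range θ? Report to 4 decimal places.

A Pareto(scale x_m, shape k) prior on the upper bound θ of Uniform(0, θ) is conjugate: posterior is Pareto(max(x_m, max xᵢ), k + n).
Sample maximum = 14.11; prior scale x_m = 8.88 → posterior scale = max = 14.11.
Posterior shape = 2.87 + 8 = 10.87.
E[θ|data] = k·x_m/(k−1) = 10.87·14.11/9.87 = 15.5396.

15.5396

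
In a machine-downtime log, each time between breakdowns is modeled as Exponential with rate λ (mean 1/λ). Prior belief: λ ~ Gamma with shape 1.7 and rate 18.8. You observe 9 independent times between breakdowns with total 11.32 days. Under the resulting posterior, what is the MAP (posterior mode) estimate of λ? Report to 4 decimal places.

0.3220

With a Gamma(shape α, rate β) prior on the exponential rate λ, the posterior after n observations with total T = Σxᵢ is Gamma(α+n, β+T).
Posterior: Gamma(1.7+9, 18.8+11.32) = Gamma(10.7, 30.12).
Mode = (α−1)/β = 0.3220.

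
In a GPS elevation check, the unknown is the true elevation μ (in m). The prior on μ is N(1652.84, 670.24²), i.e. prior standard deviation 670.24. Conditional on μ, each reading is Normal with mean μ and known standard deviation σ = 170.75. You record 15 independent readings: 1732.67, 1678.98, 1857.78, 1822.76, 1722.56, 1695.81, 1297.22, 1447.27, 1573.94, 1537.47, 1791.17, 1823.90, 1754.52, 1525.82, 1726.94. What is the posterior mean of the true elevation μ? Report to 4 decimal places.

1665.8643

For Normal data with known variance σ², a Normal(μ₀, σ₀²) prior on μ is conjugate. Posterior precision = 1/σ₀² + n/σ²; posterior mean is the precision-weighted average of μ₀ and x̄.
Σxᵢ = 1732.67 + 1678.98 + 1857.78 + 1822.76 + 1722.56 + 1695.81 + 1297.22 + 1447.27 + 1573.94 + 1537.47 + 1791.17 + 1823.90 + 1754.52 + 1525.82 + 1726.94 = 24988.81, so n·x̄ = 24988.81.
σ₀² = 670.24² = 449221.6576, σ² = 170.75² = 29155.5625; σ² + n·σ₀² = 29155.5625 + 15·449221.6576 = 6767480.4265.
Posterior mean = (μ₀/σ₀² + n·x̄/σ²)/(1/σ₀² + n/σ²) = (σ²·μ₀ + σ₀²·n·x̄)/(σ² + n·σ₀²) = (29155.5625·1652.84 + 449221.6576·24988.81)/6767480.4265 = 11273704129.573956/6767480.4265 = 1665.8643.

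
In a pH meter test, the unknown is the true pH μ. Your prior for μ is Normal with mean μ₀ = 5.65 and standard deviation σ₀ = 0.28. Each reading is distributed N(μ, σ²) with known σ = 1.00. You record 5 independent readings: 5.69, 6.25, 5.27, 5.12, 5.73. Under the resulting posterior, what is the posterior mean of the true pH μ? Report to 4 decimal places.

5.6393

For Normal data with known variance σ², a Normal(μ₀, σ₀²) prior on μ is conjugate. Posterior precision = 1/σ₀² + n/σ²; posterior mean is the precision-weighted average of μ₀ and x̄.
Σxᵢ = 5.69 + 6.25 + 5.27 + 5.12 + 5.73 = 28.06, so n·x̄ = 28.06.
σ₀² = 0.28² = 0.0784, σ² = 1.00² = 1; σ² + n·σ₀² = 1 + 5·0.0784 = 1.392.
Posterior mean = (μ₀/σ₀² + n·x̄/σ²)/(1/σ₀² + n/σ²) = (σ²·μ₀ + σ₀²·n·x̄)/(σ² + n·σ₀²) = (1·5.65 + 0.0784·28.06)/1.392 = 7.849904/1.392 = 5.6393.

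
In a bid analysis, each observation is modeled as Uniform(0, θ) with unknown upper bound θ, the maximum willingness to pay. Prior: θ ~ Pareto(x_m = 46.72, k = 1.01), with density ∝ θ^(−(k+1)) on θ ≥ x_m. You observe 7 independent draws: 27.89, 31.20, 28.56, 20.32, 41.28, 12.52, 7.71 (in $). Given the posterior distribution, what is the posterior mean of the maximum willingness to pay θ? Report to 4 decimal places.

A Pareto(scale x_m, shape k) prior on the upper bound θ of Uniform(0, θ) is conjugate: posterior is Pareto(max(x_m, max xᵢ), k + n).
Sample maximum = 41.28; prior scale x_m = 46.72 → posterior scale = max = 46.72.
Posterior shape = 1.01 + 7 = 8.01.
E[θ|data] = k·x_m/(k−1) = 8.01·46.72/7.01 = 53.3848.

53.3848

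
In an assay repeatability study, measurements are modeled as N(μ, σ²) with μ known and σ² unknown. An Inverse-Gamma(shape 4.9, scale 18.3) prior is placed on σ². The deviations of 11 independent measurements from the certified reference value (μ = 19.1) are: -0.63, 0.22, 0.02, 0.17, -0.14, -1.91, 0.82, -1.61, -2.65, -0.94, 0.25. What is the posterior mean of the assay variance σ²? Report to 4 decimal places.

2.7646

With known mean μ and an Inverse-Gamma(α, β) prior on σ², the Normal likelihood is conjugate: posterior is Inv-Gamma(α + n/2, β + Σ(xᵢ−μ)²/2).
Σ(xᵢ−μ)² = (-0.63)² + (0.22)² + (0.02)² + (0.17)² + (-0.14)² + (-1.91)² + (0.82)² + (-1.61)² + (-2.65)² + (-0.94)² + (0.25)² = 15.3754.
Posterior: Inv-Gamma(4.9 + 11/2, 18.3 + 15.3754/2) = Inv-Gamma(10.40, 25.98770).
E[σ²|data] = β/(α−1) = 25.98770/9.40 = 2.7646.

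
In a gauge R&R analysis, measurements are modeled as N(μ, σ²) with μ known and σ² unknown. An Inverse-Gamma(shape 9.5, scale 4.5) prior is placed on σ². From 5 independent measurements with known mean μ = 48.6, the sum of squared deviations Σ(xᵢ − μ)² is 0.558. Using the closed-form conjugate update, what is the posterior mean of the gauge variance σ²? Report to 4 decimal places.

0.4345

With known mean μ and an Inverse-Gamma(α, β) prior on σ², the Normal likelihood is conjugate: posterior is Inv-Gamma(α + n/2, β + Σ(xᵢ−μ)²/2).
Posterior: Inv-Gamma(9.5 + 5/2, 4.5 + 0.558/2) = Inv-Gamma(12.00, 4.7790).
E[σ²|data] = β/(α−1) = 4.7790/11.00 = 0.4345.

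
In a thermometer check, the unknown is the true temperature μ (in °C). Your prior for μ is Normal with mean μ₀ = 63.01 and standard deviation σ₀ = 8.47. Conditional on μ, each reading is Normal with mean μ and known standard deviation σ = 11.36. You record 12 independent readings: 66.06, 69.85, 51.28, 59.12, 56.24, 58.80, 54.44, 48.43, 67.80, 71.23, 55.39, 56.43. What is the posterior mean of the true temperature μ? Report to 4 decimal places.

60.0351

For Normal data with known variance σ², a Normal(μ₀, σ₀²) prior on μ is conjugate. Posterior precision = 1/σ₀² + n/σ²; posterior mean is the precision-weighted average of μ₀ and x̄.
Σxᵢ = 66.06 + 69.85 + 51.28 + 59.12 + 56.24 + 58.80 + 54.44 + 48.43 + 67.80 + 71.23 + 55.39 + 56.43 = 715.07, so n·x̄ = 715.07.
σ₀² = 8.47² = 71.7409, σ² = 11.36² = 129.0496; σ² + n·σ₀² = 129.0496 + 12·71.7409 = 989.9404.
Posterior mean = (μ₀/σ₀² + n·x̄/σ²)/(1/σ₀² + n/σ²) = (σ²·μ₀ + σ₀²·n·x̄)/(σ² + n·σ₀²) = (129.0496·63.01 + 71.7409·715.07)/989.9404 = 59431.180659/989.9404 = 60.0351.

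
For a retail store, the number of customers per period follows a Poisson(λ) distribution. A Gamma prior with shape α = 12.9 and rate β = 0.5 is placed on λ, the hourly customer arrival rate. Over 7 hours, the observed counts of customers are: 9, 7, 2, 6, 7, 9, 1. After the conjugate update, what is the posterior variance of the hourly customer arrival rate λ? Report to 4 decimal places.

0.9582

With a Gamma(shape α, rate β) prior, the Poisson likelihood is conjugate: the posterior is Gamma(α + ΣXᵢ, β + n).
Sum of counts S = 41 over n = 7 hours.
Posterior: Gamma(α+S, β+n) = Gamma(12.9+41, 0.5+7) = Gamma(53.9, 7.5).
Var = α/β² = 53.9/7.5² = 0.9582.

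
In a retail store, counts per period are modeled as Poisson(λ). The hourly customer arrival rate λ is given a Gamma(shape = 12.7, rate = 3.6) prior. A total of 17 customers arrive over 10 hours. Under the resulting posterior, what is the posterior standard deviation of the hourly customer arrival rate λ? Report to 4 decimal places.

0.4007

With a Gamma(shape α, rate β) prior, the Poisson likelihood is conjugate: the posterior is Gamma(α + ΣXᵢ, β + n).
Posterior: Gamma(α+S, β+n) = Gamma(12.7+17, 3.6+10) = Gamma(29.7, 13.6).
SD = √α/β = √29.7/13.6 = 0.4007.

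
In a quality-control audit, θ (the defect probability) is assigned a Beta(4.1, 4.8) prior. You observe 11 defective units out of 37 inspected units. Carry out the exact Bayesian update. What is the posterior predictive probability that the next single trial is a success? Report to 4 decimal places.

0.3290

The Beta prior is conjugate to a Binomial/Bernoulli likelihood; the update adds successes to α and failures to β.
Posterior: Beta(α+k, β+n−k) = Beta(4.1+11, 4.8+26) = Beta(15.1, 30.8).
For a single future Bernoulli trial, P(success | data) = α/(α+β) = 0.3290.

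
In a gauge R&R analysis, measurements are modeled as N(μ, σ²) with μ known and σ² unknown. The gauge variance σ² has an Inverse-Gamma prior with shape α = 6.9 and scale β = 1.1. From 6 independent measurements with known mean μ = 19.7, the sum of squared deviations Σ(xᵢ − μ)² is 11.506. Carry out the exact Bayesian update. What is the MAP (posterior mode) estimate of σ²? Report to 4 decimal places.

With known mean μ and an Inverse-Gamma(α, β) prior on σ², the Normal likelihood is conjugate: posterior is Inv-Gamma(α + n/2, β + Σ(xᵢ−μ)²/2).
Posterior: Inv-Gamma(6.9 + 6/2, 1.1 + 11.506/2) = Inv-Gamma(9.90, 6.8530).
Mode = β/(α+1) = 6.8530/10.90 = 0.6287.

0.6287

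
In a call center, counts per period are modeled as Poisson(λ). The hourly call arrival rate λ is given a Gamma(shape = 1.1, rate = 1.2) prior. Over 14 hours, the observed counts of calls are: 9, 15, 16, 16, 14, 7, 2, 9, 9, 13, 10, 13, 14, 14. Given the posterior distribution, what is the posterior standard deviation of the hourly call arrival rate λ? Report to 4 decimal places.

With a Gamma(shape α, rate β) prior, the Poisson likelihood is conjugate: the posterior is Gamma(α + ΣXᵢ, β + n).
Sum of counts S = 161 over n = 14 hours.
Posterior: Gamma(α+S, β+n) = Gamma(1.1+161, 1.2+14) = Gamma(162.1, 15.2).
SD = √α/β = √162.1/15.2 = 0.8376.

0.8376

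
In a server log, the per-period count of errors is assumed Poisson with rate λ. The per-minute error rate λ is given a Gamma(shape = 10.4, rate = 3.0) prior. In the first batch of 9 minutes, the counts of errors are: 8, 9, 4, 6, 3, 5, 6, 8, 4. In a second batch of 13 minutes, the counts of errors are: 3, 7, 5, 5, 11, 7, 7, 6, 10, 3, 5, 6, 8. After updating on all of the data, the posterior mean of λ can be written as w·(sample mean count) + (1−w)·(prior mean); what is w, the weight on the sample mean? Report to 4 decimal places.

With a Gamma(shape α, rate β) prior, the Poisson likelihood is conjugate: the posterior is Gamma(α + ΣXᵢ, β + n).
Total number of minutes: n = 9 + 13 = 22.
Posterior mean = (α₀+S)/(β₀+n) = [n/(β₀+n)]·(S/n) + [β₀/(β₀+n)]·(α₀/β₀), so only n and β₀ enter the weight.
Weight on data w = n/(β₀+n) = 22/(3.0+22) = 22/25.0 = 0.8800.

0.8800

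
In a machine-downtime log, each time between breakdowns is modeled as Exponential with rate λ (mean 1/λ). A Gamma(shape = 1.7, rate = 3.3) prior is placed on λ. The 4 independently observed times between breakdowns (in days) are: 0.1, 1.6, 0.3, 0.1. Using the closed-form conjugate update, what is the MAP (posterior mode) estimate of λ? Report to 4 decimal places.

With a Gamma(shape α, rate β) prior on the exponential rate λ, the posterior after n observations with total T = Σxᵢ is Gamma(α+n, β+T).
Sum of observations T = 2.1 days; n = 4.
Posterior: Gamma(1.7+4, 3.3+2.1) = Gamma(5.7, 5.4).
Mode = (α−1)/β = 0.8704.

0.8704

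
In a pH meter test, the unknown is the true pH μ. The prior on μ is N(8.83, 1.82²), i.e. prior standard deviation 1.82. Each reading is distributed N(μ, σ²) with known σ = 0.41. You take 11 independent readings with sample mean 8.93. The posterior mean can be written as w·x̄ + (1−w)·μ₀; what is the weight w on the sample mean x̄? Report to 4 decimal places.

For Normal data with known variance σ², a Normal(μ₀, σ₀²) prior on μ is conjugate. Posterior precision = 1/σ₀² + n/σ²; posterior mean is the precision-weighted average of μ₀ and x̄.
σ₀² = 1.82² = 3.3124, σ² = 0.41² = 0.1681. Prior precision 1/σ₀² = 1/3.3124; data precision n/σ² = 11/0.1681.
w = (n/σ²)/(1/σ₀² + n/σ²) = n·σ₀²/(σ² + n·σ₀²) = 11·3.3124/(0.1681 + 11·3.3124) = 36.4364/36.6045 = 0.9954.

0.9954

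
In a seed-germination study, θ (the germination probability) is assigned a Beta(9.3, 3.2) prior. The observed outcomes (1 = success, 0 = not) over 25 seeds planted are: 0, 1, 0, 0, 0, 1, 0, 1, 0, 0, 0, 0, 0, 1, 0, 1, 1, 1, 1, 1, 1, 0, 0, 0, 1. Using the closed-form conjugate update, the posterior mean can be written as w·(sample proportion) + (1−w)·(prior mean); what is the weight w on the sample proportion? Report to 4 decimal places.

0.6667

The Beta prior is conjugate to a Binomial/Bernoulli likelihood; the update adds successes to α and failures to β.
Posterior mean = (α₀+k)/(α₀+β₀+n) = [n/(α₀+β₀+n)]·(k/n) + [(α₀+β₀)/(α₀+β₀+n)]·α₀/(α₀+β₀), so only n and the prior enter the weight.
The weight on the data is w = n/(α₀+β₀+n) = 25/(9.3+3.2+25) = 25/37.5 = 0.6667.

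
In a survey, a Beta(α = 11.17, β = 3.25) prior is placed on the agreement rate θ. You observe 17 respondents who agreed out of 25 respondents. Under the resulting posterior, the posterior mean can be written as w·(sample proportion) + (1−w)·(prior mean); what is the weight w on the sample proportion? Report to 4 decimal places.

0.6342

The Beta prior is conjugate to a Binomial/Bernoulli likelihood; the update adds successes to α and failures to β.
Posterior mean = (α₀+k)/(α₀+β₀+n) = [n/(α₀+β₀+n)]·(k/n) + [(α₀+β₀)/(α₀+β₀+n)]·α₀/(α₀+β₀), so only n and the prior enter the weight.
The weight on the data is w = n/(α₀+β₀+n) = 25/(11.17+3.25+25) = 25/39.42 = 0.6342.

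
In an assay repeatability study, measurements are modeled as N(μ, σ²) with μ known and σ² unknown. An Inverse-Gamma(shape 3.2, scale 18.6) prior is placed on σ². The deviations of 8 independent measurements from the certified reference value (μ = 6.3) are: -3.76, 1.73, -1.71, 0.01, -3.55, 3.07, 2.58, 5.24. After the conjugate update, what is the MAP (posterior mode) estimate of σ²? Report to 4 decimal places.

6.9144

With known mean μ and an Inverse-Gamma(α, β) prior on σ², the Normal likelihood is conjugate: posterior is Inv-Gamma(α + n/2, β + Σ(xᵢ−μ)²/2).
Σ(xᵢ−μ)² = (-3.76)² + (1.73)² + (-1.71)² + (0.01)² + (-3.55)² + (3.07)² + (2.58)² + (5.24)² = 76.1961.
Posterior: Inv-Gamma(3.2 + 8/2, 18.6 + 76.1961/2) = Inv-Gamma(7.20, 56.69805).
Mode = β/(α+1) = 56.69805/8.20 = 6.9144.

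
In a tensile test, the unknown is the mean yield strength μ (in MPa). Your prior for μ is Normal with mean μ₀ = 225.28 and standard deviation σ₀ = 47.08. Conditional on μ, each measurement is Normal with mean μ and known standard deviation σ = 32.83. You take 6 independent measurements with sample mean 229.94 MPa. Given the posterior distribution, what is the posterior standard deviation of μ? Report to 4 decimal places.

12.8906

For Normal data with known variance σ², a Normal(μ₀, σ₀²) prior on μ is conjugate. Posterior precision = 1/σ₀² + n/σ²; posterior mean is the precision-weighted average of μ₀ and x̄.
σ₀² = 47.08² = 2216.5264, σ² = 32.83² = 1077.8089; σ² + n·σ₀² = 1077.8089 + 6·2216.5264 = 14376.9673.
Posterior precision = 1/σ₀² + n/σ² = 1/2216.5264 + 6/1077.8089 = (σ² + n·σ₀²)/(σ₀²σ²) = 14376.9673/(2216.5264·1077.8089); posterior variance σₙ² = σ₀²σ²/(σ² + n·σ₀²) = 2216.5264·1077.8089/14376.9673 = 166.167999.
Posterior SD = √σₙ² = √(2216.5264·1077.8089/14376.9673) = 12.8906.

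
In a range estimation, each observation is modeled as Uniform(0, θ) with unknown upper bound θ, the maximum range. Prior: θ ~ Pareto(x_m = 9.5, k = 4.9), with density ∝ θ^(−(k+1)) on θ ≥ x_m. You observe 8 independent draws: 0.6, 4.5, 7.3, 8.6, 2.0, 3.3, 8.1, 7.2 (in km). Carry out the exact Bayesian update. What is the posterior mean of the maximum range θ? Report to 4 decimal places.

A Pareto(scale x_m, shape k) prior on the upper bound θ of Uniform(0, θ) is conjugate: posterior is Pareto(max(x_m, max xᵢ), k + n).
Sample maximum = 8.6; prior scale x_m = 9.5 → posterior scale = max = 9.5.
Posterior shape = 4.9 + 8 = 12.9.
E[θ|data] = k·x_m/(k−1) = 12.9·9.5/11.9 = 10.2983.

10.2983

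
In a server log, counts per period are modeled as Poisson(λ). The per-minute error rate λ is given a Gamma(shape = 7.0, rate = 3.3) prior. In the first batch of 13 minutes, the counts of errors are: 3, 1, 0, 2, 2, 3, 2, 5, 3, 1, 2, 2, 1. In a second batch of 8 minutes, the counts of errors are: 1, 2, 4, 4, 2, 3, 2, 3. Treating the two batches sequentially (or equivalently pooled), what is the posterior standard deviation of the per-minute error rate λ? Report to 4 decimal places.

0.3052

With a Gamma(shape α, rate β) prior, the Poisson likelihood is conjugate: the posterior is Gamma(α + ΣXᵢ, β + n).
Batch 1: sum of counts S = 27 over n = 13 minutes.
After batch 1: Gamma(α+S, β+n) = Gamma(7.0+27, 3.3+13) = Gamma(34.0, 16.3).
Batch 2: sum of counts S = 21 over n = 8 minutes.
After batch 2: Gamma(α+S, β+n) = Gamma(34.0+21, 16.3+8) = Gamma(55.0, 24.3).
SD = √α/β = √55.0/24.3 = 0.3052.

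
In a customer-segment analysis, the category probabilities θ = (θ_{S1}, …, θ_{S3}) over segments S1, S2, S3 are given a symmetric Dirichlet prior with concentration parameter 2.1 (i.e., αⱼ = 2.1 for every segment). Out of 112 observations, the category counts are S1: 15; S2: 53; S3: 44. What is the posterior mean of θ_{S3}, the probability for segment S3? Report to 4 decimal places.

0.3897

The Dirichlet prior is conjugate to the Multinomial likelihood: each posterior αⱼ = prior αⱼ + observed count nⱼ.
Posterior concentration: (17.1, 55.1, 46.1), total = 118.3.
E[θ_{S3}|data] = α_{S3}/Σα = 46.1/118.3 = 0.3897.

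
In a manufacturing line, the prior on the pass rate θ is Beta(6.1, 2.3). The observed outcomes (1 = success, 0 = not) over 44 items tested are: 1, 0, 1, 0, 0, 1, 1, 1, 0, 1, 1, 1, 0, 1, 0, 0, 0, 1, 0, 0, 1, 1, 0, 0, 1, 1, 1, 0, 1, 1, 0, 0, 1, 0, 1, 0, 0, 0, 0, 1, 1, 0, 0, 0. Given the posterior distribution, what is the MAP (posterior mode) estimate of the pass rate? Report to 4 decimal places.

The Beta prior is conjugate to a Binomial/Bernoulli likelihood; the update adds successes to α and failures to β.
Posterior: Beta(α+k, β+n−k) = Beta(6.1+21, 2.3+23) = Beta(27.1, 25.3).
Mode of Beta(a,b) for a,b>1 is (a−1)/(a+b−2) = 26.1/50.4 = 0.5179.

0.5179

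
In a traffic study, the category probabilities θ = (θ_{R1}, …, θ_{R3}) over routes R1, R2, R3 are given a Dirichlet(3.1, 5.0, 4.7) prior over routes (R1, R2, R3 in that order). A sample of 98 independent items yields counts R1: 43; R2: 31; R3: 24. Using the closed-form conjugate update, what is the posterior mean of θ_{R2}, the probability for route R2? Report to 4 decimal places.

0.3249

The Dirichlet prior is conjugate to the Multinomial likelihood: each posterior αⱼ = prior αⱼ + observed count nⱼ.
Posterior concentration: (46.1, 36.0, 28.7), total = 110.8.
E[θ_{R2}|data] = α_{R2}/Σα = 36.0/110.8 = 0.3249.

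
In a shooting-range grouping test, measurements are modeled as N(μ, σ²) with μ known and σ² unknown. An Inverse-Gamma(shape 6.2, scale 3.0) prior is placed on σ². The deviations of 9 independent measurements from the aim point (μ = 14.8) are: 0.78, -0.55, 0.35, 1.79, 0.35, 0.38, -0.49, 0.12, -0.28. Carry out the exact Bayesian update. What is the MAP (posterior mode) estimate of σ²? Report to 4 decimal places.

With known mean μ and an Inverse-Gamma(α, β) prior on σ², the Normal likelihood is conjugate: posterior is Inv-Gamma(α + n/2, β + Σ(xᵢ−μ)²/2).
Σ(xᵢ−μ)² = (0.78)² + (-0.55)² + (0.35)² + (1.79)² + (0.35)² + (0.38)² + (-0.49)² + (0.12)² + (-0.28)² = 4.8373.
Posterior: Inv-Gamma(6.2 + 9/2, 3.0 + 4.8373/2) = Inv-Gamma(10.70, 5.41865).
Mode = β/(α+1) = 5.41865/11.70 = 0.4631.

0.4631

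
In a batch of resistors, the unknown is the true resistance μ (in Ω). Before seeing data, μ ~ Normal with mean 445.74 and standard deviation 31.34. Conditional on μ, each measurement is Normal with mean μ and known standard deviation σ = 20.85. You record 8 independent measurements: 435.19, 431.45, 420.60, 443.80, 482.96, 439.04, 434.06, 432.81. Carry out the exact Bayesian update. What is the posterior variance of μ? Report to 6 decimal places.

For Normal data with known variance σ², a Normal(μ₀, σ₀²) prior on μ is conjugate. Posterior precision = 1/σ₀² + n/σ²; posterior mean is the precision-weighted average of μ₀ and x̄.
σ₀² = 31.34² = 982.1956, σ² = 20.85² = 434.7225; σ² + n·σ₀² = 434.7225 + 8·982.1956 = 8292.2873.
Posterior precision = 1/σ₀² + n/σ² = 1/982.1956 + 8/434.7225 = (σ² + n·σ₀²)/(σ₀²σ²) = 8292.2873/(982.1956·434.7225); posterior variance σₙ² = σ₀²σ²/(σ² + n·σ₀²) = 982.1956·434.7225/8292.2873 = 51.491526.

51.491526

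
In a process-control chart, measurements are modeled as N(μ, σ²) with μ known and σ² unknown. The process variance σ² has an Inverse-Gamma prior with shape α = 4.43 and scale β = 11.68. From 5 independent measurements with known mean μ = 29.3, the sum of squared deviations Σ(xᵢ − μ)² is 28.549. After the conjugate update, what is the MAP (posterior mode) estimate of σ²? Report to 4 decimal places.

With known mean μ and an Inverse-Gamma(α, β) prior on σ², the Normal likelihood is conjugate: posterior is Inv-Gamma(α + n/2, β + Σ(xᵢ−μ)²/2).
Posterior: Inv-Gamma(4.43 + 5/2, 11.68 + 28.549/2) = Inv-Gamma(6.93, 25.9545).
Mode = β/(α+1) = 25.9545/7.93 = 3.2730.

3.2730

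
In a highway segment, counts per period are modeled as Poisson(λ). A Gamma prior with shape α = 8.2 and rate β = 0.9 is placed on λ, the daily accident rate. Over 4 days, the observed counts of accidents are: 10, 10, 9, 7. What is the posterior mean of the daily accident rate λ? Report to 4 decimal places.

9.0204

With a Gamma(shape α, rate β) prior, the Poisson likelihood is conjugate: the posterior is Gamma(α + ΣXᵢ, β + n).
Sum of counts S = 36 over n = 4 days.
Posterior: Gamma(α+S, β+n) = Gamma(8.2+36, 0.9+4) = Gamma(44.2, 4.9).
Posterior mean = α/β = 44.2/4.9 = 9.0204.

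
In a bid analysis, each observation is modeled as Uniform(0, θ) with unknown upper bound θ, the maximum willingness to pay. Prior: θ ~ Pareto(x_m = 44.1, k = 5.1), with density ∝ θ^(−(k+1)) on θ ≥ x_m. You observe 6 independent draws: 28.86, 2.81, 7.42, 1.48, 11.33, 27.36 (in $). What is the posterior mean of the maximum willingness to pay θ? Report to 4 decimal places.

A Pareto(scale x_m, shape k) prior on the upper bound θ of Uniform(0, θ) is conjugate: posterior is Pareto(max(x_m, max xᵢ), k + n).
Sample maximum = 28.86; prior scale x_m = 44.1 → posterior scale = max = 44.10.
Posterior shape = 5.1 + 6 = 11.1.
E[θ|data] = k·x_m/(k−1) = 11.1·44.10/10.1 = 48.4663.

48.4663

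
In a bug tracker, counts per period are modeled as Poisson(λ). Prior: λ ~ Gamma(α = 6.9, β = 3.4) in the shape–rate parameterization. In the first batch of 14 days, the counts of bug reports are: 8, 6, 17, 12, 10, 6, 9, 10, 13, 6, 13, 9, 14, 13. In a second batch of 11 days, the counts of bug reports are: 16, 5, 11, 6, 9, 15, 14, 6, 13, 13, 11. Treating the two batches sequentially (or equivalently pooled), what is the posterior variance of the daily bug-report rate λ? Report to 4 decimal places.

With a Gamma(shape α, rate β) prior, the Poisson likelihood is conjugate: the posterior is Gamma(α + ΣXᵢ, β + n).
Batch 1: sum of counts S = 146 over n = 14 days.
After batch 1: Gamma(α+S, β+n) = Gamma(6.9+146, 3.4+14) = Gamma(152.9, 17.4).
Batch 2: sum of counts S = 119 over n = 11 days.
After batch 2: Gamma(α+S, β+n) = Gamma(152.9+119, 17.4+11) = Gamma(271.9, 28.4).
Var = α/β² = 271.9/28.4² = 0.3371.

0.3371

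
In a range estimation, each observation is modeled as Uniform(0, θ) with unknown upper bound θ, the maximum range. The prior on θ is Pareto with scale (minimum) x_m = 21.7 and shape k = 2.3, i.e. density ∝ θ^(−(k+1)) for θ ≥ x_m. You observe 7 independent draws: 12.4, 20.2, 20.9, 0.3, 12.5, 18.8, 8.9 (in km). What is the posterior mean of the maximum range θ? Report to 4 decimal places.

A Pareto(scale x_m, shape k) prior on the upper bound θ of Uniform(0, θ) is conjugate: posterior is Pareto(max(x_m, max xᵢ), k + n).
Sample maximum = 20.9; prior scale x_m = 21.7 → posterior scale = max = 21.7.
Posterior shape = 2.3 + 7 = 9.3.
E[θ|data] = k·x_m/(k−1) = 9.3·21.7/8.3 = 24.3145.

24.3145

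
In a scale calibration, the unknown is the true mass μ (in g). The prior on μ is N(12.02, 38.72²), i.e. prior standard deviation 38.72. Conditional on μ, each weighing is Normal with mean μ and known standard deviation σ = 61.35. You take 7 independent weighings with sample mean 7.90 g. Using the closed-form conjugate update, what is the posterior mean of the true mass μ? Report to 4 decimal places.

8.9876

For Normal data with known variance σ², a Normal(μ₀, σ₀²) prior on μ is conjugate. Posterior precision = 1/σ₀² + n/σ²; posterior mean is the precision-weighted average of μ₀ and x̄.
n·x̄ = 7·7.90 = 55.3.
σ₀² = 38.72² = 1499.2384, σ² = 61.35² = 3763.8225; σ² + n·σ₀² = 3763.8225 + 7·1499.2384 = 14258.4913.
Posterior mean = (μ₀/σ₀² + n·x̄/σ²)/(1/σ₀² + n/σ²) = (σ²·μ₀ + σ₀²·n·x̄)/(σ² + n·σ₀²) = (3763.8225·12.02 + 1499.2384·55.3)/14258.4913 = 128149.02997/14258.4913 = 8.9876.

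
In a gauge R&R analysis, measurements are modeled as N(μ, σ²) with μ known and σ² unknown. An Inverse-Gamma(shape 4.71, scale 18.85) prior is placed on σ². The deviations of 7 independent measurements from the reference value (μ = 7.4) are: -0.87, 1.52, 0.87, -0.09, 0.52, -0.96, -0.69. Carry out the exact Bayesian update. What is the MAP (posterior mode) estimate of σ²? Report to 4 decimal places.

With known mean μ and an Inverse-Gamma(α, β) prior on σ², the Normal likelihood is conjugate: posterior is Inv-Gamma(α + n/2, β + Σ(xᵢ−μ)²/2).
Σ(xᵢ−μ)² = (-0.87)² + (1.52)² + (0.87)² + (-0.09)² + (0.52)² + (-0.96)² + (-0.69)² = 5.5004.
Posterior: Inv-Gamma(4.71 + 7/2, 18.85 + 5.5004/2) = Inv-Gamma(8.21, 21.60020).
Mode = β/(α+1) = 21.60020/9.21 = 2.3453.

2.3453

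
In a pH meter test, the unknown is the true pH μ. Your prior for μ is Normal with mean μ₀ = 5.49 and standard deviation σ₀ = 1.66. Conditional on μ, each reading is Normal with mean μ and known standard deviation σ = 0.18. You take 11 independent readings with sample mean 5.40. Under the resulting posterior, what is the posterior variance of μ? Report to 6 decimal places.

For Normal data with known variance σ², a Normal(μ₀, σ₀²) prior on μ is conjugate. Posterior precision = 1/σ₀² + n/σ²; posterior mean is the precision-weighted average of μ₀ and x̄.
σ₀² = 1.66² = 2.7556, σ² = 0.18² = 0.0324; σ² + n·σ₀² = 0.0324 + 11·2.7556 = 30.344.
Posterior precision = 1/σ₀² + n/σ² = 1/2.7556 + 11/0.0324 = (σ² + n·σ₀²)/(σ₀²σ²) = 30.344/(2.7556·0.0324); posterior variance σₙ² = σ₀²σ²/(σ² + n·σ₀²) = 2.7556·0.0324/30.344 = 0.002942.

0.002942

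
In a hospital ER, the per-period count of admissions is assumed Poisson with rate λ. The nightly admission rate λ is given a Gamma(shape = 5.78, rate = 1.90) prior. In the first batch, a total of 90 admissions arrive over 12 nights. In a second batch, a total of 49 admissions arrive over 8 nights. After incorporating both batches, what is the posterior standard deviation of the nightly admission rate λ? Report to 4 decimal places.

0.5494

With a Gamma(shape α, rate β) prior, the Poisson likelihood is conjugate: the posterior is Gamma(α + ΣXᵢ, β + n).
After batch 1: Gamma(α+S, β+n) = Gamma(5.78+90, 1.90+12) = Gamma(95.78, 13.90).
After batch 2: Gamma(α+S, β+n) = Gamma(95.78+49, 13.90+8) = Gamma(144.78, 21.90).
SD = √α/β = √144.78/21.90 = 0.5494.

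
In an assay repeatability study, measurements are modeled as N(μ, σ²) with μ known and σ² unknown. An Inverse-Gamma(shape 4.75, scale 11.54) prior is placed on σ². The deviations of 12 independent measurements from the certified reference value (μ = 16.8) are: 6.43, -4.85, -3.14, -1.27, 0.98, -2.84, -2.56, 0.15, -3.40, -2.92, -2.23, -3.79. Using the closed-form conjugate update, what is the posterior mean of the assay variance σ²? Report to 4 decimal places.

With known mean μ and an Inverse-Gamma(α, β) prior on σ², the Normal likelihood is conjugate: posterior is Inv-Gamma(α + n/2, β + Σ(xᵢ−μ)²/2).
Σ(xᵢ−μ)² = (6.43)² + (-4.85)² + (-3.14)² + (-1.27)² + (0.98)² + (-2.84)² + (-2.56)² + (0.15)² + (-3.40)² + (-2.92)² + (-2.23)² + (-3.79)² = 131.3654.
Posterior: Inv-Gamma(4.75 + 12/2, 11.54 + 131.3654/2) = Inv-Gamma(10.75, 77.22270).
E[σ²|data] = β/(α−1) = 77.22270/9.75 = 7.9203.

7.9203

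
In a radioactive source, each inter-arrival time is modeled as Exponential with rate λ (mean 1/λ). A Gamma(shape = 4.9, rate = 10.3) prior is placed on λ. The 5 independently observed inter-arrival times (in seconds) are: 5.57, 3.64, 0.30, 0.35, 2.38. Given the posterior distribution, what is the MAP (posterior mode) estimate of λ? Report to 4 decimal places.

With a Gamma(shape α, rate β) prior on the exponential rate λ, the posterior after n observations with total T = Σxᵢ is Gamma(α+n, β+T).
Sum of observations T = 12.24 seconds; n = 5.
Posterior: Gamma(4.9+5, 10.3+12.24) = Gamma(9.9, 22.54).
Mode = (α−1)/β = 0.3949.

0.3949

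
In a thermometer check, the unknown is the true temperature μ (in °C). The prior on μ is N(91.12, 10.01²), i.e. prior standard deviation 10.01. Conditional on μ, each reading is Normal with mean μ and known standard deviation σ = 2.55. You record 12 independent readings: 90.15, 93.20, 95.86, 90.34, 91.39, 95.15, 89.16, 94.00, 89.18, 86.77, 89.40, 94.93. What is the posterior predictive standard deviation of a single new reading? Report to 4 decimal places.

2.6536

For Normal data with known variance σ², a Normal(μ₀, σ₀²) prior on μ is conjugate. Posterior precision = 1/σ₀² + n/σ²; posterior mean is the precision-weighted average of μ₀ and x̄.
σ₀² = 10.01² = 100.2001, σ² = 2.55² = 6.5025; σ² + n·σ₀² = 6.5025 + 12·100.2001 = 1208.9037.
Posterior precision = 1/σ₀² + n/σ² = 1/100.2001 + 12/6.5025 = (σ² + n·σ₀²)/(σ₀²σ²) = 1208.9037/(100.2001·6.5025); posterior variance σₙ² = σ₀²σ²/(σ² + n·σ₀²) = 100.2001·6.5025/1208.9037 = 0.538960.
Predictive variance for one new observation = σₙ² + σ² = 100.2001·6.5025/1208.9037 + 6.5025 = σ²·(σ₀² + 1208.9037)/1208.9037 = 6.5025·1309.1038/1208.9037 = 7.041460; SD = √(6.5025·1309.1038/1208.9037) = 2.6536.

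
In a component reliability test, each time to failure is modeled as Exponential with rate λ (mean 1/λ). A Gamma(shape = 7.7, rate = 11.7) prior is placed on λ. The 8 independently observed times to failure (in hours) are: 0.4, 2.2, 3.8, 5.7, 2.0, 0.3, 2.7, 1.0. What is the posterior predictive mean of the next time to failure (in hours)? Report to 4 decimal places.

2.0272

With a Gamma(shape α, rate β) prior on the exponential rate λ, the posterior after n observations with total T = Σxᵢ is Gamma(α+n, β+T).
Sum of observations T = 18.1 hours; n = 8.
Posterior: Gamma(7.7+8, 11.7+18.1) = Gamma(15.7, 29.8).
The predictive distribution for the next observation is Lomax; its mean is β/(α−1) = 29.8/14.7 = 2.0272.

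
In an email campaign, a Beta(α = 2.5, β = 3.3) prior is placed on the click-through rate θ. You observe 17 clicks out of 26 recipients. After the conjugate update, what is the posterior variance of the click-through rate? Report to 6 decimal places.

The Beta prior is conjugate to a Binomial/Bernoulli likelihood; the update adds successes to α and failures to β.
Posterior: Beta(α+k, β+n−k) = Beta(2.5+17, 3.3+9) = Beta(19.5, 12.3).
Var = αβ/((α+β)²(α+β+1)) = 19.5·12.3/(31.8²·32.8) = 0.007231.

0.007231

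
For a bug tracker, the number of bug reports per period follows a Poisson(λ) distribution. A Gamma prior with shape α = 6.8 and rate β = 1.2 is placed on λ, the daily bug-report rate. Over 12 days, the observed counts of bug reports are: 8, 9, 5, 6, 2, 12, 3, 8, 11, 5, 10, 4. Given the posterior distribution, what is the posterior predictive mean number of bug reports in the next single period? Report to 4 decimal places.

6.8030

With a Gamma(shape α, rate β) prior, the Poisson likelihood is conjugate: the posterior is Gamma(α + ΣXᵢ, β + n).
Sum of counts S = 83 over n = 12 days.
Posterior: Gamma(α+S, β+n) = Gamma(6.8+83, 1.2+12) = Gamma(89.8, 13.2).
The predictive distribution for one future period is NegBinom with mean α/β = 6.8030.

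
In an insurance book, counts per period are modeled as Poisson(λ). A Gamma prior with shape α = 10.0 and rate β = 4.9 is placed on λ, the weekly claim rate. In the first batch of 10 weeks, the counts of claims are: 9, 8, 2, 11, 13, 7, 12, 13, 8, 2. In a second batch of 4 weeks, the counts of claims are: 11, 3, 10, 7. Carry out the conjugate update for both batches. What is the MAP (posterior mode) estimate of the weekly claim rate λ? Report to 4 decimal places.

6.6138

With a Gamma(shape α, rate β) prior, the Poisson likelihood is conjugate: the posterior is Gamma(α + ΣXᵢ, β + n).
Batch 1: sum of counts S = 85 over n = 10 weeks.
After batch 1: Gamma(α+S, β+n) = Gamma(10.0+85, 4.9+10) = Gamma(95.0, 14.9).
Batch 2: sum of counts S = 31 over n = 4 weeks.
After batch 2: Gamma(α+S, β+n) = Gamma(95.0+31, 14.9+4) = Gamma(126.0, 18.9).
Mode of Gamma(α,β) for α≥1 is (α−1)/β = 125.0/18.9 = 6.6138.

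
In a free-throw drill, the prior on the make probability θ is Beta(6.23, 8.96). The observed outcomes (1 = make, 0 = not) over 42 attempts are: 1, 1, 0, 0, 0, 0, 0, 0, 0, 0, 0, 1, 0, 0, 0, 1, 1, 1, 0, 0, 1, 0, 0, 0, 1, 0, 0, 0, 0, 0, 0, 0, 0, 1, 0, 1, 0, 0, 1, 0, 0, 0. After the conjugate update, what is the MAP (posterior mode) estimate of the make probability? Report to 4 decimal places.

0.2941

The Beta prior is conjugate to a Binomial/Bernoulli likelihood; the update adds successes to α and failures to β.
Posterior: Beta(α+k, β+n−k) = Beta(6.23+11, 8.96+31) = Beta(17.23, 39.96).
Mode of Beta(a,b) for a,b>1 is (a−1)/(a+b−2) = 16.23/55.19 = 0.2941.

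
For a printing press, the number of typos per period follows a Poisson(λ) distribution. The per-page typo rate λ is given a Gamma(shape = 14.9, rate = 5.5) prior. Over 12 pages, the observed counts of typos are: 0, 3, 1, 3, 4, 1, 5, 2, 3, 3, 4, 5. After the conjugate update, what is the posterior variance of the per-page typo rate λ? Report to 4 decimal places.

0.1597

With a Gamma(shape α, rate β) prior, the Poisson likelihood is conjugate: the posterior is Gamma(α + ΣXᵢ, β + n).
Sum of counts S = 34 over n = 12 pages.
Posterior: Gamma(α+S, β+n) = Gamma(14.9+34, 5.5+12) = Gamma(48.9, 17.5).
Var = α/β² = 48.9/17.5² = 0.1597.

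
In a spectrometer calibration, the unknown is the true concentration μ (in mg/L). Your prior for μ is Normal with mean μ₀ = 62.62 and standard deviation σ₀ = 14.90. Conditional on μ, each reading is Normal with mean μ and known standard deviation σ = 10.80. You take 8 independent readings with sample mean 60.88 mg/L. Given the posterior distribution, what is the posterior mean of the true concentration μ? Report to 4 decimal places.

For Normal data with known variance σ², a Normal(μ₀, σ₀²) prior on μ is conjugate. Posterior precision = 1/σ₀² + n/σ²; posterior mean is the precision-weighted average of μ₀ and x̄.
n·x̄ = 8·60.88 = 487.04.
σ₀² = 14.90² = 222.01, σ² = 10.80² = 116.64; σ² + n·σ₀² = 116.64 + 8·222.01 = 1892.72.
Posterior mean = (μ₀/σ₀² + n·x̄/σ²)/(1/σ₀² + n/σ²) = (σ²·μ₀ + σ₀²·n·x̄)/(σ² + n·σ₀²) = (116.64·62.62 + 222.01·487.04)/1892.72 = 115431.7472/1892.72 = 60.9872.

60.9872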